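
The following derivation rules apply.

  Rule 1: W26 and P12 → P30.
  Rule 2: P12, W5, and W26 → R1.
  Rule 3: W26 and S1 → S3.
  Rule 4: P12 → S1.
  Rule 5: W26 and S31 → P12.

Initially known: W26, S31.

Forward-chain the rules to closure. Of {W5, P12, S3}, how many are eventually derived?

W26 and S31 hold, so P12 follows (Rule 5).
P12 holds, so S1 follows (Rule 4).
W26 and S1 hold, so S3 follows (Rule 3).
No rule produces W5, and it is not given.
P12: reached.
S3: reached.
Reached: P12 and S3 — 2 of the 3.

2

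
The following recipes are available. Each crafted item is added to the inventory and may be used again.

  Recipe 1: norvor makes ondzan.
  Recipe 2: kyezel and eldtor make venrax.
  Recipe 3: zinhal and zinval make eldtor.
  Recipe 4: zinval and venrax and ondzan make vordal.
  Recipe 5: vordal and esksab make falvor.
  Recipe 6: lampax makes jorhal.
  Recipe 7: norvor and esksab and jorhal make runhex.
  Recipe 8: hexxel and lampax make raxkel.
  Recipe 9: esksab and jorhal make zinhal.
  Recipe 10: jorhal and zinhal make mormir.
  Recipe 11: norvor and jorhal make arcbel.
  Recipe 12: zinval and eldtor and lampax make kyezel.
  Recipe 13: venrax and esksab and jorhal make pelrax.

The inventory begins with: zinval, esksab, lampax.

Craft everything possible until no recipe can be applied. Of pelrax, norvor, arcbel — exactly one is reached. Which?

lampax → jorhal (Recipe 6).
Using Recipe 9, esksab and jorhal make zinhal.
zinhal and zinval → eldtor (Recipe 3).
zinval and eldtor and lampax → kyezel (Recipe 12).
kyezel and eldtor → venrax (Recipe 2).
Using Recipe 13, venrax, esksab, and jorhal make pelrax.
arcbel would need norvor and jorhal (Recipe 11), but norvor is never obtained. No rule produces norvor, and it is not given.

pelrax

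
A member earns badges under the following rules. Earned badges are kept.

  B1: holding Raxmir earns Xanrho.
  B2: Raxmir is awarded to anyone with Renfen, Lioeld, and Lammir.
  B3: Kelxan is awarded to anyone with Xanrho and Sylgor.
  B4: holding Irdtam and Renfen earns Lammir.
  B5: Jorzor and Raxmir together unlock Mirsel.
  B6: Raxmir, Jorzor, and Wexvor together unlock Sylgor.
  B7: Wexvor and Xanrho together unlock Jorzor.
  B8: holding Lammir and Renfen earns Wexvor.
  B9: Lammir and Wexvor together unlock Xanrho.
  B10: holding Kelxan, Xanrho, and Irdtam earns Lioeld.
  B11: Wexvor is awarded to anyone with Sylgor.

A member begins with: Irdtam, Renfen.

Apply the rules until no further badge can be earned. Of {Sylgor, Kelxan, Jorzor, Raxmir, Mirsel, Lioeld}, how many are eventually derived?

With Irdtam and Renfen, Lammir is earned (B4).
With Lammir and Renfen, Wexvor is earned (B8).
With Lammir and Wexvor, Xanrho is earned (B9).
With Wexvor and Xanrho, Jorzor is earned (B7).
Sylgor would need Raxmir, Jorzor, and Wexvor (B6), but Raxmir is never earned.
Kelxan would need Xanrho and Sylgor (B3), but Sylgor is never earned.
Jorzor: reached.
Raxmir would need Renfen, Lioeld, and Lammir (B2), but Lioeld is never earned.
Mirsel would need Jorzor and Raxmir (B5), but Raxmir is never earned.
Lioeld would need Kelxan, Xanrho, and Irdtam (B10), but Kelxan is never earned.
Reached: Jorzor — 1 of the 6.

1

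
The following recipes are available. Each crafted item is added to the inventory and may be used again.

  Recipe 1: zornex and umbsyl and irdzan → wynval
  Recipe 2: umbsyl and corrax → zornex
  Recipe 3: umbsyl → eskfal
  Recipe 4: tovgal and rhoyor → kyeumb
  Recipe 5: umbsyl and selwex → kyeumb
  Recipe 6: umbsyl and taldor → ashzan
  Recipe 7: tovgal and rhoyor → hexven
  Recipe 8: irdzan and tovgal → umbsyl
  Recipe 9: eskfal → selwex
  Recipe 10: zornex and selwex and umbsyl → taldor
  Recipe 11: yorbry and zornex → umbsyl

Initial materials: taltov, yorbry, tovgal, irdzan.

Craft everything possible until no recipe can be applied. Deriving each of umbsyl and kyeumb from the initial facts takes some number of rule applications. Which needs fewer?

umbsyl

umbsyl: Using Recipe 8, irdzan and tovgal make umbsyl. [1 rule application]
kyeumb: Using Recipe 8, irdzan and tovgal make umbsyl. Using Recipe 3, umbsyl makes eskfal. eskfal → selwex (Recipe 9). Using Recipe 5, umbsyl and selwex make kyeumb. [4 rule applications]
umbsyl needs fewer.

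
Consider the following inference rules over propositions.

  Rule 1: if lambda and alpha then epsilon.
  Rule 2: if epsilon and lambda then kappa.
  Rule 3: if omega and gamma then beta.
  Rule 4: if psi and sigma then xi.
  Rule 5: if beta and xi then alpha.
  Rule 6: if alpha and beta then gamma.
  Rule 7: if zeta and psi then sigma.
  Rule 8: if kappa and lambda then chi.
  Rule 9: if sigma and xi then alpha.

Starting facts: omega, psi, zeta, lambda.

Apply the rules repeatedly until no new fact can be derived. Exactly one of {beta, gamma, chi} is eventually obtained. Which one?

chi

zeta and psi hold, so sigma follows (Rule 7).
From psi and sigma, Rule 4 gives xi.
sigma and xi hold, so alpha follows (Rule 9).
From lambda and alpha, Rule 1 gives epsilon.
From epsilon and lambda, Rule 2 gives kappa.
From kappa and lambda, Rule 8 gives chi.
beta would need omega and gamma (Rule 3), but gamma is never established. gamma would need alpha and beta (Rule 6), but beta is never established.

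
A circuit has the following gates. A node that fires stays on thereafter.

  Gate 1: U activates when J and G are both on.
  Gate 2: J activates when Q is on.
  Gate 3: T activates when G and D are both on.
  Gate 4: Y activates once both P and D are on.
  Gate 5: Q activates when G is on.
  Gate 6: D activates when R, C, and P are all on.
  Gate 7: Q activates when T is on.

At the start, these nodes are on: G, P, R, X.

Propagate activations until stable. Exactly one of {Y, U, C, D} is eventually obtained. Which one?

Gate 5: G on → Q on.
Q is on, so J activates (Gate 2).
J and G are on, so U activates (Gate 1).
D would need R, C, and P (Gate 6), but C never turns on. No rule produces C, and it is not given. Y would need P and D (Gate 4), but D never turns on.

U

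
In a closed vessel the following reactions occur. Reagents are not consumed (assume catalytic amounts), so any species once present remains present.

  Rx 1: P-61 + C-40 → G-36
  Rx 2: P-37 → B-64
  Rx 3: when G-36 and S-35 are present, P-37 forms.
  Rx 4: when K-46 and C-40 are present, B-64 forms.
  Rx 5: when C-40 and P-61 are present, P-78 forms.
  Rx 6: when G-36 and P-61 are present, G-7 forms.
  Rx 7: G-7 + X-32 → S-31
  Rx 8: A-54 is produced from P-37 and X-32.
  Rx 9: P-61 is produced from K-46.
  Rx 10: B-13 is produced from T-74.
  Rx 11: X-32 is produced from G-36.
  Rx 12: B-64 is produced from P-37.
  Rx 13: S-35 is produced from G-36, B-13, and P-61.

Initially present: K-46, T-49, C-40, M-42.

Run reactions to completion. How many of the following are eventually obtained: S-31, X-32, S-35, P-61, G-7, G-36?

K-46 present → P-61 forms (Rx 9).
P-61 and C-40 present → G-36 forms (Rx 1).
G-36 and P-61 present → G-7 forms (Rx 6).
G-36 present → X-32 forms (Rx 11).
G-7 and X-32 present → S-31 forms (Rx 7).
S-31: reached.
X-32: reached.
S-35 would need G-36, B-13, and P-61 (Rx 13), but B-13 never forms.
P-61: reached.
G-7: reached.
G-36: reached.
Reached: S-31, X-32, P-61, G-7, and G-36 — 5 of the 6.

5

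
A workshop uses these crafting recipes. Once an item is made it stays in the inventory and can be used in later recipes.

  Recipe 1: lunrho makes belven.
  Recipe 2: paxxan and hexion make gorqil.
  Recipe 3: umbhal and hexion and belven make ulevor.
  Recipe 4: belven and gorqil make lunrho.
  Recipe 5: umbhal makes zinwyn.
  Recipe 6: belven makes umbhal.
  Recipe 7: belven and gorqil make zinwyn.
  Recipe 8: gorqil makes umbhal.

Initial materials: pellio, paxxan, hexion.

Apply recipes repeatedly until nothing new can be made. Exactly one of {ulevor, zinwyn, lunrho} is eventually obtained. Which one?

Using Recipe 2, paxxan and hexion make gorqil.
gorqil → umbhal (Recipe 8).
Using Recipe 5, umbhal makes zinwyn.
ulevor would need umbhal, hexion, and belven (Recipe 3), but belven is never obtained. lunrho would need belven and gorqil (Recipe 4), but belven is never obtained.

zinwyn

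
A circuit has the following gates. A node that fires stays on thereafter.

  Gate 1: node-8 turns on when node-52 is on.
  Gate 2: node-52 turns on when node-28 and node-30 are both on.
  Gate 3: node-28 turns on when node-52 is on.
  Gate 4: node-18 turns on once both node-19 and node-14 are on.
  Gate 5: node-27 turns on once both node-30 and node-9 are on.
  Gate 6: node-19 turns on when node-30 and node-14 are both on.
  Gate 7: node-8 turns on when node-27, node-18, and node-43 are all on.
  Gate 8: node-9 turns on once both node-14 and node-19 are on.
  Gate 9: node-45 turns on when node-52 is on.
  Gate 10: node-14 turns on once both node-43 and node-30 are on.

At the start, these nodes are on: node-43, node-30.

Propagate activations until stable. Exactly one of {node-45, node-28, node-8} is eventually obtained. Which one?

Gate 10: node-43 and node-30 on → node-14 on.
Gate 6: node-30 and node-14 on → node-19 on.
Gate 8: node-14 and node-19 on → node-9 on.
Gate 4: node-19 and node-14 on → node-18 on.
node-30 and node-9 are on, so node-27 turns on (Gate 5).
node-27, node-18, and node-43 are on, so node-8 turns on (Gate 7).
node-45 would need node-52 (Gate 9), but node-52 never turns on. node-28 would need node-52 (Gate 3), but node-52 never turns on.

node-8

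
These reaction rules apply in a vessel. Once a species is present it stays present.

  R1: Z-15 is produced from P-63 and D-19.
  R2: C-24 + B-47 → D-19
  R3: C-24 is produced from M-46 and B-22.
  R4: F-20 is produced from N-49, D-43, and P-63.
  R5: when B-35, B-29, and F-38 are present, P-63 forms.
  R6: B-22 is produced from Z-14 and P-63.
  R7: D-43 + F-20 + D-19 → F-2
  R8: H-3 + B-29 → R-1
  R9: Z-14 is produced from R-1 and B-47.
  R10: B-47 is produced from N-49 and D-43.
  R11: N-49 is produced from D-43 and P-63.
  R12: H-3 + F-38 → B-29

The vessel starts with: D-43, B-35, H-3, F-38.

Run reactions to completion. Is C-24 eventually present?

C-24 would need M-46 and B-22 (R3), but M-46 never forms.

No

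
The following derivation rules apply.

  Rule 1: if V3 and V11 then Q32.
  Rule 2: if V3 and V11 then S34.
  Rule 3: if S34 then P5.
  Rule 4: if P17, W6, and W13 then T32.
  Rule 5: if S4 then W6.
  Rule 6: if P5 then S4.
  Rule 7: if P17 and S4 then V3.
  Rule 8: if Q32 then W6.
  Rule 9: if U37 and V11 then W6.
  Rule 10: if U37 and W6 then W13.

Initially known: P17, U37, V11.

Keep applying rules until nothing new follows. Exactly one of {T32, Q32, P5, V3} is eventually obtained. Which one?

From U37 and V11, Rule 9 gives W6.
U37 and W6 hold, so W13 follows (Rule 10).
P17, W6, and W13 hold, so T32 follows (Rule 4).
P5 would need S34 (Rule 3), but S34 is never established. V3 would need P17 and S4 (Rule 7), but S4 is never established. Q32 would need V3 and V11 (Rule 1), but V3 is never established.

T32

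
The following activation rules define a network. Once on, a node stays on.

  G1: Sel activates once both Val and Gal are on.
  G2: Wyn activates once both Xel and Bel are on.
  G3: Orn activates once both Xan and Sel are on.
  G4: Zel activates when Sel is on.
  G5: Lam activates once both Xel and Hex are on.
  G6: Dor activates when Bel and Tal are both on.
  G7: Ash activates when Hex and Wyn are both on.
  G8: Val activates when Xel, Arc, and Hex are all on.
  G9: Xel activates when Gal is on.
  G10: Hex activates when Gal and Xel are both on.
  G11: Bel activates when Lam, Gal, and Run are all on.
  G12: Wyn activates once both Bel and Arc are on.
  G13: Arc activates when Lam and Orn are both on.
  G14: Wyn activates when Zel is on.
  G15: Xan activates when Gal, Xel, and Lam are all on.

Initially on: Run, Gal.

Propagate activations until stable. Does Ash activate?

Yes

G9: Gal on → Xel on.
G10: Gal and Xel on → Hex on.
Xel and Hex are on, so Lam activates (G5).
G11: Lam, Gal, and Run on → Bel on.
G2: Xel and Bel on → Wyn on.
G7: Hex and Wyn on → Ash on.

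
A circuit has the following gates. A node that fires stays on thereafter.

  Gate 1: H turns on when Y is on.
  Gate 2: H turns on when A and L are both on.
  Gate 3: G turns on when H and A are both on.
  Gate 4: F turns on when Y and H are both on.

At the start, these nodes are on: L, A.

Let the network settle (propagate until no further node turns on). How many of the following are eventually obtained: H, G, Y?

2

Gate 2: A and L on → H on.
Gate 3: H and A on → G on.
H: reached.
G: reached.
No rule produces Y, and it is not given.
Reached: H and G — 2 of the 3.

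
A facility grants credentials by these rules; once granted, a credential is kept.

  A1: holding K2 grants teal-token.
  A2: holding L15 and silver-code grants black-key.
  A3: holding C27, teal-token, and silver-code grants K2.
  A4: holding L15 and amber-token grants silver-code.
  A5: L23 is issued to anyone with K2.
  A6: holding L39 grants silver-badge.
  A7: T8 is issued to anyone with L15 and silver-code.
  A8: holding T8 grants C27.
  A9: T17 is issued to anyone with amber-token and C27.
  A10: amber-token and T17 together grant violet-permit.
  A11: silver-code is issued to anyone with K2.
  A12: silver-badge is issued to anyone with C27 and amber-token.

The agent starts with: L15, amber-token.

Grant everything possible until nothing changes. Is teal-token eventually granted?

No

teal-token would need K2 (A1), but K2 is never granted.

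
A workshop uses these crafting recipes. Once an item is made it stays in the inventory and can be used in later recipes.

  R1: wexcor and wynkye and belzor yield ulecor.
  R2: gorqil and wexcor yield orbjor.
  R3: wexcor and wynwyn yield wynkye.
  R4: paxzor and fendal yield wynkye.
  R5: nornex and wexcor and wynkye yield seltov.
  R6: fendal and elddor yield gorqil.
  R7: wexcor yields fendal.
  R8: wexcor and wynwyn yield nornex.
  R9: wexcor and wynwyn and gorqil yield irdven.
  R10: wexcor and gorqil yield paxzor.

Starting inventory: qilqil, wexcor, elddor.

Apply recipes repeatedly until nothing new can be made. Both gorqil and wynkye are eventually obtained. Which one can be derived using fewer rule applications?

gorqil

gorqil: Using R7, wexcor makes fendal. fendal and elddor → gorqil (R6). [2 rule applications]
wynkye: Using R7, wexcor makes fendal. fendal and elddor → gorqil (R6). Using R10, wexcor and gorqil make paxzor. paxzor and fendal → wynkye (R4). [4 rule applications]
gorqil needs fewer.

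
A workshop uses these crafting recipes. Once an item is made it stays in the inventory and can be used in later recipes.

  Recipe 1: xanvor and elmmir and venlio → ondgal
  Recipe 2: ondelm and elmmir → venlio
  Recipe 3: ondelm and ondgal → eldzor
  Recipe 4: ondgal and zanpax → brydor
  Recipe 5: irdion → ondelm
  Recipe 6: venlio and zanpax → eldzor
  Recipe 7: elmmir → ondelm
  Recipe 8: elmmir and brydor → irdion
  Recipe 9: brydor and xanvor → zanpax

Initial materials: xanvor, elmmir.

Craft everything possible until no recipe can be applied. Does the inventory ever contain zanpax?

No

zanpax would need brydor and xanvor (Recipe 9), but brydor is never obtained.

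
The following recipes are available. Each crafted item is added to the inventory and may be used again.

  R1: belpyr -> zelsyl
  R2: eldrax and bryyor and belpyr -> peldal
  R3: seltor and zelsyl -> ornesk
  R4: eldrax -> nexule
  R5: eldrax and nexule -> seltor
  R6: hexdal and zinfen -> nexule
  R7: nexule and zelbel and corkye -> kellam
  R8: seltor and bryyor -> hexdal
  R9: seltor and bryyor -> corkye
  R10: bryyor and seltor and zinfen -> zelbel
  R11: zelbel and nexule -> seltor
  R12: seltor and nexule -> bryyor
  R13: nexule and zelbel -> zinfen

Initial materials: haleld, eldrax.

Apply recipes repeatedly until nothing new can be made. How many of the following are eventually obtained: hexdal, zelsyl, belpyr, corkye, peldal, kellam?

2

Using R4, eldrax makes nexule.
eldrax and nexule -> seltor (R5).
Using R12, seltor and nexule make bryyor.
Using R8, seltor and bryyor make hexdal.
Using R9, seltor and bryyor make corkye.
hexdal: reached.
zelsyl would need belpyr (R1), but belpyr is never obtained.
No rule produces belpyr, and it is not given.
corkye: reached.
peldal would need eldrax, bryyor, and belpyr (R2), but belpyr is never obtained.
kellam would need nexule, zelbel, and corkye (R7), but zelbel is never obtained.
Reached: hexdal and corkye — 2 of the 6.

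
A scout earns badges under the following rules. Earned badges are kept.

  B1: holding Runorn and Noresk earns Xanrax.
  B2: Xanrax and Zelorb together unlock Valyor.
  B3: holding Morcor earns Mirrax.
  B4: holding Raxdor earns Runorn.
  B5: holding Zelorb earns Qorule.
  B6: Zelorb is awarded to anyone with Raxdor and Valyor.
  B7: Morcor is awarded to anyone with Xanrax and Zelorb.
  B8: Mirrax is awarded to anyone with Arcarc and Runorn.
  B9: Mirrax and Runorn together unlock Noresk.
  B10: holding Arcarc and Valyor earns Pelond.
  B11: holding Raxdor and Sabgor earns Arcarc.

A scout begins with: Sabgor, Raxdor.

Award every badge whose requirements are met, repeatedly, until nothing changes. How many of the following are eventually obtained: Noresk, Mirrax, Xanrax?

With Raxdor and Sabgor, Arcarc is earned (B11).
With Raxdor, Runorn is earned (B4).
With Arcarc and Runorn, Mirrax is earned (B8).
With Mirrax and Runorn, Noresk is earned (B9).
With Runorn and Noresk, Xanrax is earned (B1).
Noresk: reached.
Mirrax: reached.
Xanrax: reached.
All 3 are reached.

3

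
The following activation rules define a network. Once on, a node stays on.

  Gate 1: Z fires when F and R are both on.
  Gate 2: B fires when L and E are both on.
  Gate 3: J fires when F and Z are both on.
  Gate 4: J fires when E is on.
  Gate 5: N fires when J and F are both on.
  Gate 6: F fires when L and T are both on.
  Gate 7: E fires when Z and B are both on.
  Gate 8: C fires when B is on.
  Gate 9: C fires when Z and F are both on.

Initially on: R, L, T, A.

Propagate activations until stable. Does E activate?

No

E would need Z and B (Gate 7), but B never turns on.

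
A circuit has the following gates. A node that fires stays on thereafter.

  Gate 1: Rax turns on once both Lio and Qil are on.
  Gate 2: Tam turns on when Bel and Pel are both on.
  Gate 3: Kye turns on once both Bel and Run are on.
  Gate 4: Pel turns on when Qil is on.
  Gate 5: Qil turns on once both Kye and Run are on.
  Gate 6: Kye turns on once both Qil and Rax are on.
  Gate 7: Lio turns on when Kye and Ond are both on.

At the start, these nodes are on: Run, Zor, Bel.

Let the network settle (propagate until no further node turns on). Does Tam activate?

Bel and Run are on, so Kye turns on (Gate 3).
Gate 5: Kye and Run on → Qil on.
Gate 4: Qil on → Pel on.
Gate 2: Bel and Pel on → Tam on.

Yes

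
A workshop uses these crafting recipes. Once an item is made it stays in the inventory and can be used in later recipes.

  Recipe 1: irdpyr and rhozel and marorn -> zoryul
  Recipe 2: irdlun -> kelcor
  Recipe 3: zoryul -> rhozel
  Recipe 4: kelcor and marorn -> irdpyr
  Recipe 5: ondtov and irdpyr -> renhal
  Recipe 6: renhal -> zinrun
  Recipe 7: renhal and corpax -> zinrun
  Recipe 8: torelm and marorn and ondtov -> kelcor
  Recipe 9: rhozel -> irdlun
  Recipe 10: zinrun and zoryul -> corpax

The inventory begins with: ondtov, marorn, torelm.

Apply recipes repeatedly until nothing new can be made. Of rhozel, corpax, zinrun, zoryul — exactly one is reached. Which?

Using Recipe 8, torelm, marorn, and ondtov make kelcor.
Using Recipe 4, kelcor and marorn make irdpyr.
Using Recipe 5, ondtov and irdpyr make renhal.
renhal -> zinrun (Recipe 6).
rhozel would need zoryul (Recipe 3), but zoryul is never obtained. zoryul would need irdpyr, rhozel, and marorn (Recipe 1), but rhozel is never obtained. corpax would need zinrun and zoryul (Recipe 10), but zoryul is never obtained.

zinrun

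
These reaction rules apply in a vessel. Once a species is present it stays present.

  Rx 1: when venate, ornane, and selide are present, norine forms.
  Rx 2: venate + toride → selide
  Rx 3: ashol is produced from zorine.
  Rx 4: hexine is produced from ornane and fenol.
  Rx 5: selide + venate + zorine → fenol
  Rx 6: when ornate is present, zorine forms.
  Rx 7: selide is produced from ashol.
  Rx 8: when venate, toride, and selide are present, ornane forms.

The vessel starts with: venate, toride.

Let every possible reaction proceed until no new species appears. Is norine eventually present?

Yes

venate and toride present → selide forms (Rx 2).
venate, toride, and selide present → ornane forms (Rx 8).
venate, ornane, and selide present → norine forms (Rx 1).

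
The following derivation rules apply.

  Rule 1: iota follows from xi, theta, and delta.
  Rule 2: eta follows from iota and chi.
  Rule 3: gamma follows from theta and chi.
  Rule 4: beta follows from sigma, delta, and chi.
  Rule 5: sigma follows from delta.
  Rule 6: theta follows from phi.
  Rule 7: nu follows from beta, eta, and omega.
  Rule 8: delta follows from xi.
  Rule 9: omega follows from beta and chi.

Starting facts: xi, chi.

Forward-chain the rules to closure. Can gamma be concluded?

No

gamma would need theta and chi (Rule 3), but theta is never established.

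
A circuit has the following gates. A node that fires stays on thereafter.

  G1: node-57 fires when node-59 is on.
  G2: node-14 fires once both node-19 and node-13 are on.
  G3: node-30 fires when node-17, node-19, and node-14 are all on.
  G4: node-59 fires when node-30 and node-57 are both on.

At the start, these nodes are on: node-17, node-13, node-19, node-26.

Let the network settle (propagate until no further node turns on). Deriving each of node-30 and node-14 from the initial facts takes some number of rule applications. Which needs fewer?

node-14: G2: node-19 and node-13 on → node-14 on. [1 rule application]
node-30: node-19 and node-13 are on, so node-14 fires (G2). G3: node-17, node-19, and node-14 on → node-30 on. [2 rule applications]
node-14 needs fewer.

node-14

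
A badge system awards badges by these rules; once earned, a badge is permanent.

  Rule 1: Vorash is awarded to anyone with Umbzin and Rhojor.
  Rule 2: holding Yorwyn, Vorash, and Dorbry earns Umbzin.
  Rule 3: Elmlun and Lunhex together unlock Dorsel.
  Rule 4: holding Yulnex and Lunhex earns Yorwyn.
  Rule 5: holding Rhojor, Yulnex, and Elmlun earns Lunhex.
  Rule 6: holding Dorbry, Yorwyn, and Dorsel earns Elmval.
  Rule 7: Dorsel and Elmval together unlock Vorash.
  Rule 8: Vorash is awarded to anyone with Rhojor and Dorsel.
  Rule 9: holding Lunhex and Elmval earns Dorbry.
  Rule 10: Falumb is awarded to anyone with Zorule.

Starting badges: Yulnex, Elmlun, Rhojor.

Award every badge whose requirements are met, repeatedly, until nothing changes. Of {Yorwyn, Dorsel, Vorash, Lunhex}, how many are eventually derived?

With Rhojor, Yulnex, and Elmlun, Lunhex is earned (Rule 5).
With Yulnex and Lunhex, Yorwyn is earned (Rule 4).
With Elmlun and Lunhex, Dorsel is earned (Rule 3).
With Rhojor and Dorsel, Vorash is earned (Rule 8).
Yorwyn: reached.
Dorsel: reached.
Vorash: reached.
Lunhex: reached.
All 4 are reached.

4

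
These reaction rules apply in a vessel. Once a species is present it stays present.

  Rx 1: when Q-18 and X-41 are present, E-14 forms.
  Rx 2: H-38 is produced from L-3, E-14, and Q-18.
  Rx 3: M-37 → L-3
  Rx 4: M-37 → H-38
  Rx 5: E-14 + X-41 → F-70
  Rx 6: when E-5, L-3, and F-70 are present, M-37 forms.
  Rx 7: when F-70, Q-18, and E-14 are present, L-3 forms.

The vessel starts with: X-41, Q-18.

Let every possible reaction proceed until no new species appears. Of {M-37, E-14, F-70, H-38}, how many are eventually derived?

Q-18 and X-41 present → E-14 forms (Rx 1).
E-14 and X-41 present → F-70 forms (Rx 5).
F-70, Q-18, and E-14 present → L-3 forms (Rx 7).
L-3, E-14, and Q-18 present → H-38 forms (Rx 2).
M-37 would need E-5, L-3, and F-70 (Rx 6), but E-5 never forms.
E-14: reached.
F-70: reached.
H-38: reached.
Reached: E-14, F-70, and H-38 — 3 of the 4.

3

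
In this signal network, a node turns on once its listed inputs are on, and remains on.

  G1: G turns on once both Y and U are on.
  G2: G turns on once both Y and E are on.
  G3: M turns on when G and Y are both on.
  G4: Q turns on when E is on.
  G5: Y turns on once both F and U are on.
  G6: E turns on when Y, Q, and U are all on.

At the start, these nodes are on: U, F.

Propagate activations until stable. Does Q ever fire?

No

Q would need E (G4), but E never turns on.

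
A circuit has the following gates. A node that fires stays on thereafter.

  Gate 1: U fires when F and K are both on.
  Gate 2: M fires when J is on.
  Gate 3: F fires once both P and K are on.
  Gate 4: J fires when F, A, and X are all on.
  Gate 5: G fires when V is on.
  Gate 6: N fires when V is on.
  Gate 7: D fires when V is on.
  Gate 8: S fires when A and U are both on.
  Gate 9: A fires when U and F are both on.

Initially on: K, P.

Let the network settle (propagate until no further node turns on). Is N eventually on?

N would need V (Gate 6), but V never turns on.

No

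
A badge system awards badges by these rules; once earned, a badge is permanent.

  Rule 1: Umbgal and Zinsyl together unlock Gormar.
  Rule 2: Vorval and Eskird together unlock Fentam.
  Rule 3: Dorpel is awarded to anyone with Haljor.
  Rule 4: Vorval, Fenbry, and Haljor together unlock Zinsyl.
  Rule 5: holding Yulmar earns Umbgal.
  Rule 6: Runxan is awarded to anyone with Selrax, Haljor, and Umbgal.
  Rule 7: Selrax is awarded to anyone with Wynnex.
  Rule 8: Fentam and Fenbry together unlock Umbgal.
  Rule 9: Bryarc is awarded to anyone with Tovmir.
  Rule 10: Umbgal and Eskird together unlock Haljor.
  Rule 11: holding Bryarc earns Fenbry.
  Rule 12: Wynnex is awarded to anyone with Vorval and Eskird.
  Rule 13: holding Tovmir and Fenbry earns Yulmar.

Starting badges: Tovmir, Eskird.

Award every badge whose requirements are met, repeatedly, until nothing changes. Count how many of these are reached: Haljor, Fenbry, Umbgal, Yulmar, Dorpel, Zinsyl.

With Tovmir, Bryarc is earned (Rule 9).
With Bryarc, Fenbry is earned (Rule 11).
With Tovmir and Fenbry, Yulmar is earned (Rule 13).
With Yulmar, Umbgal is earned (Rule 5).
With Umbgal and Eskird, Haljor is earned (Rule 10).
With Haljor, Dorpel is earned (Rule 3).
Haljor: reached.
Fenbry: reached.
Umbgal: reached.
Yulmar: reached.
Dorpel: reached.
Zinsyl would need Vorval, Fenbry, and Haljor (Rule 4), but Vorval is never earned.
Reached: Haljor, Fenbry, Umbgal, Yulmar, and Dorpel — 5 of the 6.

5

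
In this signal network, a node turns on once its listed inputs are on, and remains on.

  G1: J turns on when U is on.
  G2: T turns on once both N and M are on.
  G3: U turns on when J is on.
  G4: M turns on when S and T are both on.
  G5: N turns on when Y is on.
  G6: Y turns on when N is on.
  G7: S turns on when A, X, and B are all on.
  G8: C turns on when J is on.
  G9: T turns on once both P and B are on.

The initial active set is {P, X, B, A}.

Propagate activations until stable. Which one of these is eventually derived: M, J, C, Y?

M

G9: P and B on → T on.
A, X, and B are on, so S turns on (G7).
S and T are on, so M turns on (G4).
J would need U (G1), but U never turns on. C would need J (G8), but J never turns on. Y would need N (G6), but N never turns on.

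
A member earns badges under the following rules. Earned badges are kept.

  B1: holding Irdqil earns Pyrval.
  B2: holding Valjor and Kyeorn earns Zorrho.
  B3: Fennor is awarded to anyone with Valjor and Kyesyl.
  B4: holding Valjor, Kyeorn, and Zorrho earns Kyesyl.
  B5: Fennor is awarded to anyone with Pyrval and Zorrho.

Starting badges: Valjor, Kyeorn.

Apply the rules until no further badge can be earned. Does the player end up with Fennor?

With Valjor and Kyeorn, Zorrho is earned (B2).
With Valjor, Kyeorn, and Zorrho, Kyesyl is earned (B4).
With Valjor and Kyesyl, Fennor is earned (B3).

Yes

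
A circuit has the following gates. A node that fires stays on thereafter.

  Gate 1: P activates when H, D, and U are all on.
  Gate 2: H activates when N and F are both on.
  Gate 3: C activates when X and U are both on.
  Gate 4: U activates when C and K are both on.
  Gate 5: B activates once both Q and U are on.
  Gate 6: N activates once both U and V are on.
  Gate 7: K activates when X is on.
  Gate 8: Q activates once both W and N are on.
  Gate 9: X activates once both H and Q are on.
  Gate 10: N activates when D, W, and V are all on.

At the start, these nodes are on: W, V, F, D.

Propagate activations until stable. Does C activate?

No

C would need X and U (Gate 3), but U never turns on.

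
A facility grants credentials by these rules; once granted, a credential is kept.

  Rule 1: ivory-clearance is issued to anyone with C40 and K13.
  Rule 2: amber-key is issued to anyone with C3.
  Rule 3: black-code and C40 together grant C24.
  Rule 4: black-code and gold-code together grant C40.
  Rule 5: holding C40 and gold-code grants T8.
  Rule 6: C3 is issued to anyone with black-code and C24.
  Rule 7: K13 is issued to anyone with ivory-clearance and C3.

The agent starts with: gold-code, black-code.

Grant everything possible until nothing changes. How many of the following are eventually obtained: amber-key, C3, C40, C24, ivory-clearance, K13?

4

Holding black-code and gold-code grants C40 (Rule 4).
Holding black-code and C40 grants C24 (Rule 3).
Holding black-code and C24 grants C3 (Rule 6).
Holding C3 grants amber-key (Rule 2).
amber-key: reached.
C3: reached.
C40: reached.
C24: reached.
ivory-clearance would need C40 and K13 (Rule 1), but K13 is never granted.
K13 would need ivory-clearance and C3 (Rule 7), but ivory-clearance is never granted.
Reached: amber-key, C3, C40, and C24 — 4 of the 6.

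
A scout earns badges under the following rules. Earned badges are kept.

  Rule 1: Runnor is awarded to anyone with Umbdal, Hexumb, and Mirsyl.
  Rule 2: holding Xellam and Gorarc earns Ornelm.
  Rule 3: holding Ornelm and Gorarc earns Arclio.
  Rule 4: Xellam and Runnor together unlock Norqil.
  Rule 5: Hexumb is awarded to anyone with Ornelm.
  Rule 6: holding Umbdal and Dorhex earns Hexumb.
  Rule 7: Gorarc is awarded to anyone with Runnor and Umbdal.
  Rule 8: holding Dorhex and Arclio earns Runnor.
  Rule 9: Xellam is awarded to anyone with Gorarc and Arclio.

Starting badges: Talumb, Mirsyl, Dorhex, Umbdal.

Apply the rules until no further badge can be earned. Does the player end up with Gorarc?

With Umbdal and Dorhex, Hexumb is earned (Rule 6).
With Umbdal, Hexumb, and Mirsyl, Runnor is earned (Rule 1).
With Runnor and Umbdal, Gorarc is earned (Rule 7).

Yes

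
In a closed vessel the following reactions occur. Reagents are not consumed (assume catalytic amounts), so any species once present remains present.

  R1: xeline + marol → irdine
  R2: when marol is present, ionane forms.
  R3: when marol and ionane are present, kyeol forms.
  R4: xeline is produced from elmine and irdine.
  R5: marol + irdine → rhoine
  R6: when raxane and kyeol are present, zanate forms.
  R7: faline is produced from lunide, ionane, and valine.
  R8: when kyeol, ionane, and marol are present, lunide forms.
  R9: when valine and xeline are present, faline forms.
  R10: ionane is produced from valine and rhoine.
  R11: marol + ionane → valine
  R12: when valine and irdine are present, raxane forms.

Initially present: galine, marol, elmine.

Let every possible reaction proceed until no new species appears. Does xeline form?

No

xeline would need elmine and irdine (R4), but irdine never forms.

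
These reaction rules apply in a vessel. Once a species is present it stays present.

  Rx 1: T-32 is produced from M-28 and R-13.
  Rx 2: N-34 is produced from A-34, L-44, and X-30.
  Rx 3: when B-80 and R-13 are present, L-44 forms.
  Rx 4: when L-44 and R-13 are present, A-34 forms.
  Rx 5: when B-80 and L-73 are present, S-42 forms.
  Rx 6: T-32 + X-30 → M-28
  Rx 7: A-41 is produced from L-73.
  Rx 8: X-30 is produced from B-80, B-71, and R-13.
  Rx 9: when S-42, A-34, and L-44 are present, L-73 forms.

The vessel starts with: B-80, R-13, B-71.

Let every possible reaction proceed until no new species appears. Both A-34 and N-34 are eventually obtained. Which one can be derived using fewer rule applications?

A-34

A-34: B-80 and R-13 present → L-44 forms (Rx 3). L-44 and R-13 present → A-34 forms (Rx 4). [2 rule applications]
N-34: B-80, B-71, and R-13 present → X-30 forms (Rx 8). B-80 and R-13 present → L-44 forms (Rx 3). L-44 and R-13 present → A-34 forms (Rx 4). A-34, L-44, and X-30 present → N-34 forms (Rx 2). [4 rule applications]
A-34 needs fewer.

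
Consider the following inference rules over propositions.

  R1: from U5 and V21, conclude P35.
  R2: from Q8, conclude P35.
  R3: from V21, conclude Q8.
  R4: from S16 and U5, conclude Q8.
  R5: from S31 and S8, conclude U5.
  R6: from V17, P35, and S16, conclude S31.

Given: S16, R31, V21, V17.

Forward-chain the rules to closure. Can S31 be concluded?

Yes

V21 holds, so Q8 follows (R3).
From Q8, R2 gives P35.
From V17, P35, and S16, R6 gives S31.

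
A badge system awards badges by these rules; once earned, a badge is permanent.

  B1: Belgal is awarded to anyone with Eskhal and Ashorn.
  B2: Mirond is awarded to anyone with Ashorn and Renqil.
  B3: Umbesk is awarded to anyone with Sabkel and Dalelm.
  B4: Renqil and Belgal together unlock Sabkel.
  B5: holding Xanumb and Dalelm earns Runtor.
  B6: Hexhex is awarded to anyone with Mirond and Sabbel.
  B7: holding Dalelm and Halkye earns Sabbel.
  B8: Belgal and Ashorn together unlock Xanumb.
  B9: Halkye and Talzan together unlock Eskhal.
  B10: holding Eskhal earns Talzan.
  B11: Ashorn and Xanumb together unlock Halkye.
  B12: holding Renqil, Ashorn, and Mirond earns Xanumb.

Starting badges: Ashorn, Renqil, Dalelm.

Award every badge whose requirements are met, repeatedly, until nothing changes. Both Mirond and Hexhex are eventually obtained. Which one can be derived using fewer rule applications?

Mirond: With Ashorn and Renqil, Mirond is earned (B2). [1 rule application]
Hexhex: With Ashorn and Renqil, Mirond is earned (B2). With Renqil, Ashorn, and Mirond, Xanumb is earned (B12). With Ashorn and Xanumb, Halkye is earned (B11). With Dalelm and Halkye, Sabbel is earned (B7). With Mirond and Sabbel, Hexhex is earned (B6). [5 rule applications]
Mirond needs fewer.

Mirond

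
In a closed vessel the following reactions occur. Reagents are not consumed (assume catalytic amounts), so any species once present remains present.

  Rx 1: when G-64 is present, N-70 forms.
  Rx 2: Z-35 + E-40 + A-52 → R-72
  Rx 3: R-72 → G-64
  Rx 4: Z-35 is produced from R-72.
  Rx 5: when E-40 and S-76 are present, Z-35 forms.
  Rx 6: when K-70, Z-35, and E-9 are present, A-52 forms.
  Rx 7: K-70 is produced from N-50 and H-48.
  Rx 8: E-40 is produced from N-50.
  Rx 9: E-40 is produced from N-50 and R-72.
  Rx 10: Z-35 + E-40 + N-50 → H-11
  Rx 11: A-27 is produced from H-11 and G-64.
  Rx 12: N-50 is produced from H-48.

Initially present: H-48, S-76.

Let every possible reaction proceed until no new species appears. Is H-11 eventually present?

Yes

H-48 present → N-50 forms (Rx 12).
N-50 present → E-40 forms (Rx 8).
E-40 and S-76 present → Z-35 forms (Rx 5).
Z-35, E-40, and N-50 present → H-11 forms (Rx 10).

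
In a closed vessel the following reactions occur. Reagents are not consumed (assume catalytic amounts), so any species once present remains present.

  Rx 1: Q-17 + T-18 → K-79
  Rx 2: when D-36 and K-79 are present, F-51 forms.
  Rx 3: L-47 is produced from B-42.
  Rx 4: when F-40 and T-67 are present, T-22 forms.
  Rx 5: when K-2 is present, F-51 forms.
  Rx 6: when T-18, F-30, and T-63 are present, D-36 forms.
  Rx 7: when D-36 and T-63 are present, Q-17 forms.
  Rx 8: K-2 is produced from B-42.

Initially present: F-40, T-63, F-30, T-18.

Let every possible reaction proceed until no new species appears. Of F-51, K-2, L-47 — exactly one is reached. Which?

T-18, F-30, and T-63 present → D-36 forms (Rx 6).
D-36 and T-63 present → Q-17 forms (Rx 7).
Q-17 and T-18 present → K-79 forms (Rx 1).
D-36 and K-79 present → F-51 forms (Rx 2).
K-2 would need B-42 (Rx 8), but B-42 never forms. L-47 would need B-42 (Rx 3), but B-42 never forms.

F-51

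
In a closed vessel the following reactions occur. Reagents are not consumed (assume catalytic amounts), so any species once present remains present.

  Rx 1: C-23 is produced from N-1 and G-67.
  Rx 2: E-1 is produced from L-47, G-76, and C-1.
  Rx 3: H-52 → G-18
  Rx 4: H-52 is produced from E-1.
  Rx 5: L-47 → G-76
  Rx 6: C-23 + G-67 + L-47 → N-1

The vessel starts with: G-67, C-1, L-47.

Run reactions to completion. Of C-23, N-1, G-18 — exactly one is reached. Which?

G-18

L-47 present → G-76 forms (Rx 5).
L-47, G-76, and C-1 present → E-1 forms (Rx 2).
E-1 present → H-52 forms (Rx 4).
H-52 present → G-18 forms (Rx 3).
N-1 would need C-23, G-67, and L-47 (Rx 6), but C-23 never forms. C-23 would need N-1 and G-67 (Rx 1), but N-1 never forms.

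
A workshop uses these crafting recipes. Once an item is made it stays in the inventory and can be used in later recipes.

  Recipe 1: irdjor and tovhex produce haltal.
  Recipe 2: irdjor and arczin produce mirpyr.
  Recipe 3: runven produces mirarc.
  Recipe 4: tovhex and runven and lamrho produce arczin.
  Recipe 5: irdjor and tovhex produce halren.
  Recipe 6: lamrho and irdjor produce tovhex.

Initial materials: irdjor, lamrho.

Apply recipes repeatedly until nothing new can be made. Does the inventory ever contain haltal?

Using Recipe 6, lamrho and irdjor make tovhex.
irdjor and tovhex → haltal (Recipe 1).

Yes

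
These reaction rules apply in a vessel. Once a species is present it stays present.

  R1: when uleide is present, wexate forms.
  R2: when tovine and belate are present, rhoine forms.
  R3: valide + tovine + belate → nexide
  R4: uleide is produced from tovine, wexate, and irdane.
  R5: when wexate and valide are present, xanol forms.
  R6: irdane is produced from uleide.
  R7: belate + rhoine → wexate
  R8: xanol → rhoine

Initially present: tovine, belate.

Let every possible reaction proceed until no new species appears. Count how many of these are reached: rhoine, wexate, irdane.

tovine and belate present → rhoine forms (R2).
belate and rhoine present → wexate forms (R7).
rhoine: reached.
wexate: reached.
irdane would need uleide (R6), but uleide never forms.
Reached: rhoine and wexate — 2 of the 3.

2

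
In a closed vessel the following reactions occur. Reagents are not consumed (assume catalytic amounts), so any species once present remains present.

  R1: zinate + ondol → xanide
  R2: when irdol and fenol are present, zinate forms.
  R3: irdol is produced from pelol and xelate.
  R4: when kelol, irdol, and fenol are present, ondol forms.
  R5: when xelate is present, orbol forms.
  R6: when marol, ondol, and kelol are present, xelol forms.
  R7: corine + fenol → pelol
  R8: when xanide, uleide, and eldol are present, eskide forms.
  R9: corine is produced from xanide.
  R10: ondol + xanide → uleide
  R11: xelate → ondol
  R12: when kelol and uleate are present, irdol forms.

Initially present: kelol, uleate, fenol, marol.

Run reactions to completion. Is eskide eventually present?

No

eskide would need xanide, uleide, and eldol (R8), but eldol never forms.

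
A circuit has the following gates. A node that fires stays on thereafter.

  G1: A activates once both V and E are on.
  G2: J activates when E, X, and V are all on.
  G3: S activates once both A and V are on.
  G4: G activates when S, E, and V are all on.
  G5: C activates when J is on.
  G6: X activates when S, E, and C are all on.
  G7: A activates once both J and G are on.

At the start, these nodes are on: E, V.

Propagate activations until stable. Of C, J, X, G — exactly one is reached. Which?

G

V and E are on, so A activates (G1).
A and V are on, so S activates (G3).
S, E, and V are on, so G activates (G4).
J would need E, X, and V (G2), but X never turns on. C would need J (G5), but J never turns on. X would need S, E, and C (G6), but C never turns on.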